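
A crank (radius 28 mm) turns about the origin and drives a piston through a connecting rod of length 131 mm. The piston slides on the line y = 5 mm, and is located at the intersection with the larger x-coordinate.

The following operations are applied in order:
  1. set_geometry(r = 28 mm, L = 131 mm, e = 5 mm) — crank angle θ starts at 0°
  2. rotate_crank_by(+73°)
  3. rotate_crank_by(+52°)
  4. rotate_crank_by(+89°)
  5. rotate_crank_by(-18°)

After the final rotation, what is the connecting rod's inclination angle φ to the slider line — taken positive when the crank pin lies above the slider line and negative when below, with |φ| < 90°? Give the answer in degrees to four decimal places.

set_geometry: r = 28 mm, L = 131 mm, e = 5 mm; θ ← 0°
rotate_crank_by(+73°): θ ← 0° +73° = 73°
rotate_crank_by(+52°): θ ← 73° +52° = 125°
rotate_crank_by(+89°): θ ← 125° +89° = 214°
rotate_crank_by(-18°): θ ← 214° -18° = 196°
crank pin P = (r cos θ, r sin θ) = (-26.915327, -7.717846)
h = r sin θ − e = -7.717846 − 5 = -12.717846
sin φ = h / L = -12.717846 / 131 = -0.09708279
φ = arcsin(-0.09708279) = -5.571209°

-5.5712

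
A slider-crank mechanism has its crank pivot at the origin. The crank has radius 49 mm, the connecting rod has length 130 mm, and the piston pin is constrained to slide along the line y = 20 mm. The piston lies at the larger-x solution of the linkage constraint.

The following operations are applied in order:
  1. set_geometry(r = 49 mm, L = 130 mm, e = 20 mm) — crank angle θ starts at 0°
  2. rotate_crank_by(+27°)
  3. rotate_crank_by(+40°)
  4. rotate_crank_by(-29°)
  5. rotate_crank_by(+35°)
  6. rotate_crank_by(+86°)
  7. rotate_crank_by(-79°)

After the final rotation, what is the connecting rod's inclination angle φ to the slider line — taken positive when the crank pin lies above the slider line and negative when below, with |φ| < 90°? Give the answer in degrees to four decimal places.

12.5535

set_geometry: r = 49 mm, L = 130 mm, e = 20 mm; θ ← 0°
rotate_crank_by(+27°): θ ← 0° +27° = 27°
rotate_crank_by(+40°): θ ← 27° +40° = 67°
rotate_crank_by(-29°): θ ← 67° -29° = 38°
rotate_crank_by(+35°): θ ← 38° +35° = 73°
rotate_crank_by(+86°): θ ← 73° +86° = 159°
rotate_crank_by(-79°): θ ← 159° -79° = 80°
crank pin P = (r cos θ, r sin θ) = (8.508761, 48.255580)
h = r sin θ − e = 48.255580 − 20 = 28.255580
sin φ = h / L = 28.255580 / 130 = 0.21735061
φ = arcsin(0.21735061) = 12.553469°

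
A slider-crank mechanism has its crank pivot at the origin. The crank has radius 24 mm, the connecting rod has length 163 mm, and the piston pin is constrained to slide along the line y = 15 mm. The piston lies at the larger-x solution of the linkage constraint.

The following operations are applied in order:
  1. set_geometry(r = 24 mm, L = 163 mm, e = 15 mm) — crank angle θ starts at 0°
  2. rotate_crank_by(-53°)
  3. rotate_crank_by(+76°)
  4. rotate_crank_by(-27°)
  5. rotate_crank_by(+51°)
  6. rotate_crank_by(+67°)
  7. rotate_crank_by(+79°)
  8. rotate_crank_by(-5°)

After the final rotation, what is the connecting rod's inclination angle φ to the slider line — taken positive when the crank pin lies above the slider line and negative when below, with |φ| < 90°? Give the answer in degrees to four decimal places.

-6.4604

set_geometry: r = 24 mm, L = 163 mm, e = 15 mm; θ ← 0°
rotate_crank_by(-53°): θ ← 0° -53° = -53°
rotate_crank_by(+76°): θ ← -53° +76° = 23°
rotate_crank_by(-27°): θ ← 23° -27° = -4°
rotate_crank_by(+51°): θ ← -4° +51° = 47°
rotate_crank_by(+67°): θ ← 47° +67° = 114°
rotate_crank_by(+79°): θ ← 114° +79° = 193°
rotate_crank_by(-5°): θ ← 193° -5° = 188°
crank pin P = (r cos θ, r sin θ) = (-23.766434, -3.340154)
h = r sin θ − e = -3.340154 − 15 = -18.340154
sin φ = h / L = -18.340154 / 163 = -0.11251628
φ = arcsin(-0.11251628) = -6.460389°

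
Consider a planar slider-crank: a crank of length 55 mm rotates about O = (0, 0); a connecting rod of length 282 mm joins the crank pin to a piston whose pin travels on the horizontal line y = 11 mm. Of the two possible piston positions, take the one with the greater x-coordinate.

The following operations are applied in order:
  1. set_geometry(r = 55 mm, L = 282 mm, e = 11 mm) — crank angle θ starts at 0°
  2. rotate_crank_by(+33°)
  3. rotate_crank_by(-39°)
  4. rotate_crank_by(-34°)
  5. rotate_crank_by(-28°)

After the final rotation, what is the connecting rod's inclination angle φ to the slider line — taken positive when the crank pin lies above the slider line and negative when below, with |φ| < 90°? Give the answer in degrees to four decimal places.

set_geometry: r = 55 mm, L = 282 mm, e = 11 mm; θ ← 0°
rotate_crank_by(+33°): θ ← 0° +33° = 33°
rotate_crank_by(-39°): θ ← 33° -39° = -6°
rotate_crank_by(-34°): θ ← -6° -34° = -40°
rotate_crank_by(-28°): θ ← -40° -28° = -68°
crank pin P = (r cos θ, r sin θ) = (20.603363, -50.995112)
h = r sin θ − e = -50.995112 − 11 = -61.995112
sin φ = h / L = -61.995112 / 282 = -0.21984082
φ = arcsin(-0.21984082) = -12.699684°

-12.6997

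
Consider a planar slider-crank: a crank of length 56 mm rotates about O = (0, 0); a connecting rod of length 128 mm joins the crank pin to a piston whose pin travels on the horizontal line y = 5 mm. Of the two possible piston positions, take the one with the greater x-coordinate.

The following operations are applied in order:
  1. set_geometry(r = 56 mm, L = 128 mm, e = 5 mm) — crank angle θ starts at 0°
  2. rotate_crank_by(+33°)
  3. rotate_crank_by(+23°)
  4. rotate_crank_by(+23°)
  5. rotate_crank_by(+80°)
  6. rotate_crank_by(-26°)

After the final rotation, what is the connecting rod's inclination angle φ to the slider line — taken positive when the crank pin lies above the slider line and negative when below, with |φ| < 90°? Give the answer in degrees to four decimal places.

set_geometry: r = 56 mm, L = 128 mm, e = 5 mm; θ ← 0°
rotate_crank_by(+33°): θ ← 0° +33° = 33°
rotate_crank_by(+23°): θ ← 33° +23° = 56°
rotate_crank_by(+23°): θ ← 56° +23° = 79°
rotate_crank_by(+80°): θ ← 79° +80° = 159°
rotate_crank_by(-26°): θ ← 159° -26° = 133°
crank pin P = (r cos θ, r sin θ) = (-38.191908, 40.955807)
h = r sin θ − e = 40.955807 − 5 = 35.955807
sin φ = h / L = 35.955807 / 128 = 0.28090474
φ = arcsin(0.28090474) = 16.314210°

16.3142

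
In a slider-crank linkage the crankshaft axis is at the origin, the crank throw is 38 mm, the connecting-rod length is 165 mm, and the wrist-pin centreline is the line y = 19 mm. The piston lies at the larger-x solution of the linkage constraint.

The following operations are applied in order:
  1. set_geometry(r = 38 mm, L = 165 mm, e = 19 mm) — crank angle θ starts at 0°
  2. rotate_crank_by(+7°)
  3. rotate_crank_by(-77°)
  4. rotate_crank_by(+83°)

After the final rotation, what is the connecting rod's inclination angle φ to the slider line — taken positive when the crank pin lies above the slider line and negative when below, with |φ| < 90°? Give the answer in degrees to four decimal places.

-3.6318

set_geometry: r = 38 mm, L = 165 mm, e = 19 mm; θ ← 0°
rotate_crank_by(+7°): θ ← 0° +7° = 7°
rotate_crank_by(-77°): θ ← 7° -77° = -70°
rotate_crank_by(+83°): θ ← -70° +83° = 13°
crank pin P = (r cos θ, r sin θ) = (37.026062, 8.548140)
h = r sin θ − e = 8.548140 − 19 = -10.451860
sin φ = h / L = -10.451860 / 165 = -0.06334461
φ = arcsin(-0.06334461) = -3.631810°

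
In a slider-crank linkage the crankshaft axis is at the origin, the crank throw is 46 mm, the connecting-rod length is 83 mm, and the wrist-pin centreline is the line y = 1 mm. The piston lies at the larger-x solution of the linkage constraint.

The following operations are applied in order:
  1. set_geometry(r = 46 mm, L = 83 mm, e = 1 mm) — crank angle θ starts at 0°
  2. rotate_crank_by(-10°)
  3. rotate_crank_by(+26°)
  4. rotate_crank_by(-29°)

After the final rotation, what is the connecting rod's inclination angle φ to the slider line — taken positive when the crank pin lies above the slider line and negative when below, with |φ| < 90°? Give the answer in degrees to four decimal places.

set_geometry: r = 46 mm, L = 83 mm, e = 1 mm; θ ← 0°
rotate_crank_by(-10°): θ ← 0° -10° = -10°
rotate_crank_by(+26°): θ ← -10° +26° = 16°
rotate_crank_by(-29°): θ ← 16° -29° = -13°
crank pin P = (r cos θ, r sin θ) = (44.821023, -10.347748)
h = r sin θ − e = -10.347748 − 1 = -11.347748
sin φ = h / L = -11.347748 / 83 = -0.13671986
φ = arcsin(-0.13671986) = -7.858083°

-7.8581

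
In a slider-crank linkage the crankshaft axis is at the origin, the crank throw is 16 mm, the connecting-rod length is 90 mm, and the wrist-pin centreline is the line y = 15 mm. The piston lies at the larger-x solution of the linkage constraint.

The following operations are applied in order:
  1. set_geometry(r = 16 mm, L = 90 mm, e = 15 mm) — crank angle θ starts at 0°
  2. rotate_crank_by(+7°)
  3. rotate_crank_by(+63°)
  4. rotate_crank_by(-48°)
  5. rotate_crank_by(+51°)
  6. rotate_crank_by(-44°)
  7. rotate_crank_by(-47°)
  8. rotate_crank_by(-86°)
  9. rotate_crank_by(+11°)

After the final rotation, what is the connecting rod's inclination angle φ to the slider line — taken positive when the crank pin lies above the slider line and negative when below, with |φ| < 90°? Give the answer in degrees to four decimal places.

set_geometry: r = 16 mm, L = 90 mm, e = 15 mm; θ ← 0°
rotate_crank_by(+7°): θ ← 0° +7° = 7°
rotate_crank_by(+63°): θ ← 7° +63° = 70°
rotate_crank_by(-48°): θ ← 70° -48° = 22°
rotate_crank_by(+51°): θ ← 22° +51° = 73°
rotate_crank_by(-44°): θ ← 73° -44° = 29°
rotate_crank_by(-47°): θ ← 29° -47° = -18°
rotate_crank_by(-86°): θ ← -18° -86° = -104°
rotate_crank_by(+11°): θ ← -104° +11° = -93°
crank pin P = (r cos θ, r sin θ) = (-0.837375, -15.978073)
h = r sin θ − e = -15.978073 − 15 = -30.978073
sin φ = h / L = -30.978073 / 90 = -0.34420081
φ = arcsin(-0.34420081) = -20.133018°

-20.1330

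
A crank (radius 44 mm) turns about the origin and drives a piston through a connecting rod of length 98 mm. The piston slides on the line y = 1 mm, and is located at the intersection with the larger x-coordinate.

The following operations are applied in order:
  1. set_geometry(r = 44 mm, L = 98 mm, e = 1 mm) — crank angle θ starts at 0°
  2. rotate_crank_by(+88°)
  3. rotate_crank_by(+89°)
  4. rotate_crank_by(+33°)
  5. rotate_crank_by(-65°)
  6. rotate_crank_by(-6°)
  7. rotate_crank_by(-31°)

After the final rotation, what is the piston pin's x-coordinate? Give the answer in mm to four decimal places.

75.4850

set_geometry: r = 44 mm, L = 98 mm, e = 1 mm; θ ← 0°
rotate_crank_by(+88°): θ ← 0° +88° = 88°
rotate_crank_by(+89°): θ ← 88° +89° = 177°
rotate_crank_by(+33°): θ ← 177° +33° = 210°
rotate_crank_by(-65°): θ ← 210° -65° = 145°
rotate_crank_by(-6°): θ ← 145° -6° = 139°
rotate_crank_by(-31°): θ ← 139° -31° = 108°
crank pin P = (r cos θ, r sin θ) = (-13.596748, 41.846487)
h = r sin θ − e = 41.846487 − 1 = 40.846487
x = r cos θ + √(L² − h²) = -13.596748 + √(9604.0 − 1668.4355) = -13.596748 + 89.081786 = 75.485038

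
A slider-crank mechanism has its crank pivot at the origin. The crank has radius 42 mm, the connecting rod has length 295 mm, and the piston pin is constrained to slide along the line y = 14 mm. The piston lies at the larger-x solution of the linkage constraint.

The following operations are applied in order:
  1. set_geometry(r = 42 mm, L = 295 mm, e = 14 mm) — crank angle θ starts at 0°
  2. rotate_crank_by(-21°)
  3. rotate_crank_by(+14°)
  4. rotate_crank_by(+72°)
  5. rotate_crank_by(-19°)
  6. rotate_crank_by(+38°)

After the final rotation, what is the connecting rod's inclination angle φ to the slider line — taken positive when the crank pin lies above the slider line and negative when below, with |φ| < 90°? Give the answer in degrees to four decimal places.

set_geometry: r = 42 mm, L = 295 mm, e = 14 mm; θ ← 0°
rotate_crank_by(-21°): θ ← 0° -21° = -21°
rotate_crank_by(+14°): θ ← -21° +14° = -7°
rotate_crank_by(+72°): θ ← -7° +72° = 65°
rotate_crank_by(-19°): θ ← 65° -19° = 46°
rotate_crank_by(+38°): θ ← 46° +38° = 84°
crank pin P = (r cos θ, r sin θ) = (4.390195, 41.769920)
h = r sin θ − e = 41.769920 − 14 = 27.769920
sin φ = h / L = 27.769920 / 295 = 0.09413532
φ = arcsin(0.09413532) = 5.401554°

5.4016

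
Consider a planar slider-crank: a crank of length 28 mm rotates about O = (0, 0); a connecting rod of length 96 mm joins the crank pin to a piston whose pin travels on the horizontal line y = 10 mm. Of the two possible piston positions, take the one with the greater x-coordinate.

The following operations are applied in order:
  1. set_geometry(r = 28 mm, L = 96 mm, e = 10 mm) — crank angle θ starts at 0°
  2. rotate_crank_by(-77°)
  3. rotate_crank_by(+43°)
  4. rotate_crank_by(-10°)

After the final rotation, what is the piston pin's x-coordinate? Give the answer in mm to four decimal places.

111.5126

set_geometry: r = 28 mm, L = 96 mm, e = 10 mm; θ ← 0°
rotate_crank_by(-77°): θ ← 0° -77° = -77°
rotate_crank_by(+43°): θ ← -77° +43° = -34°
rotate_crank_by(-10°): θ ← -34° -10° = -44°
crank pin P = (r cos θ, r sin θ) = (20.141514, -19.450434)
h = r sin θ − e = -19.450434 − 10 = -29.450434
x = r cos θ + √(L² − h²) = 20.141514 + √(9216.0 − 867.3281) = 20.141514 + 91.371067 = 111.512582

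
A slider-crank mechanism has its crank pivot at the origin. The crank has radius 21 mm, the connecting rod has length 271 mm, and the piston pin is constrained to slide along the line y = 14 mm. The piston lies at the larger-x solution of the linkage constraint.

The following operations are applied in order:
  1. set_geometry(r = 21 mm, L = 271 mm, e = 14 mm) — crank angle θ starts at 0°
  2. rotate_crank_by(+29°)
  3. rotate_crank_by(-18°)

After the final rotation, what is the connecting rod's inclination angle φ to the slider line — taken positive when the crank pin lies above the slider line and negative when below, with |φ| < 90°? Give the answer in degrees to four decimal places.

set_geometry: r = 21 mm, L = 271 mm, e = 14 mm; θ ← 0°
rotate_crank_by(+29°): θ ← 0° +29° = 29°
rotate_crank_by(-18°): θ ← 29° -18° = 11°
crank pin P = (r cos θ, r sin θ) = (20.614171, 4.006989)
h = r sin θ − e = 4.006989 − 14 = -9.993011
sin φ = h / L = -9.993011 / 271 = -0.03687458
φ = arcsin(-0.03687458) = -2.113237°

-2.1132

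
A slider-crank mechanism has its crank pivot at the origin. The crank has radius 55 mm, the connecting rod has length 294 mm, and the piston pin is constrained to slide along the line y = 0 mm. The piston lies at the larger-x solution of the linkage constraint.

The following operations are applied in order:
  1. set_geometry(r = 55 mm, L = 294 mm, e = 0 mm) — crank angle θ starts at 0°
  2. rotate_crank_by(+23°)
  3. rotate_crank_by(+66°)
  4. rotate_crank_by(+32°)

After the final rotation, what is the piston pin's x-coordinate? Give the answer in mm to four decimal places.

set_geometry: r = 55 mm, L = 294 mm, e = 0 mm; θ ← 0°
rotate_crank_by(+23°): θ ← 0° +23° = 23°
rotate_crank_by(+66°): θ ← 23° +66° = 89°
rotate_crank_by(+32°): θ ← 89° +32° = 121°
crank pin P = (r cos θ, r sin θ) = (-28.327094, 47.144202)
h = r sin θ − e = 47.144202 − 0 = 47.144202
x = r cos θ + √(L² − h²) = -28.327094 + √(86436.0 − 2222.5757) = -28.327094 + 290.195493 = 261.868399

261.8684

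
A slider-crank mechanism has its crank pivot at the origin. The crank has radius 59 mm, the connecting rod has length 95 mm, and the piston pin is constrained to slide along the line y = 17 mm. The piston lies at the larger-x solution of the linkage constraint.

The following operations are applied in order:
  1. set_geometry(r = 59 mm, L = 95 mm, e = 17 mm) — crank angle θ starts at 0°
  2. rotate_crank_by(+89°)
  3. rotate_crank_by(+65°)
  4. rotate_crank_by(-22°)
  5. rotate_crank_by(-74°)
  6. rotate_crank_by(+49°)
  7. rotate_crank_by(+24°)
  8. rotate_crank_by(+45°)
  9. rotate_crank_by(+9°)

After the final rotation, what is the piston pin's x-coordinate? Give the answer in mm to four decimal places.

33.6081

set_geometry: r = 59 mm, L = 95 mm, e = 17 mm; θ ← 0°
rotate_crank_by(+89°): θ ← 0° +89° = 89°
rotate_crank_by(+65°): θ ← 89° +65° = 154°
rotate_crank_by(-22°): θ ← 154° -22° = 132°
rotate_crank_by(-74°): θ ← 132° -74° = 58°
rotate_crank_by(+49°): θ ← 58° +49° = 107°
rotate_crank_by(+24°): θ ← 107° +24° = 131°
rotate_crank_by(+45°): θ ← 131° +45° = 176°
rotate_crank_by(+9°): θ ← 176° +9° = 185°
crank pin P = (r cos θ, r sin θ) = (-58.775487, -5.142189)
h = r sin θ − e = -5.142189 − 17 = -22.142189
x = r cos θ + √(L² − h²) = -58.775487 + √(9025.0 − 490.2765) = -58.775487 + 92.383567 = 33.608080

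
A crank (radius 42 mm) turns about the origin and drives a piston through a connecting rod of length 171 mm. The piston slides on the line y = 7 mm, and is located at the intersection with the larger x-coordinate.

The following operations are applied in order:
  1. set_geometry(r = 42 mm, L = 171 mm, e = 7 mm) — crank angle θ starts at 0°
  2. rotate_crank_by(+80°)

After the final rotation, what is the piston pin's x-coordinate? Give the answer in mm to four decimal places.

174.8052

set_geometry: r = 42 mm, L = 171 mm, e = 7 mm; θ ← 0°
rotate_crank_by(+80°): θ ← 0° +80° = 80°
crank pin P = (r cos θ, r sin θ) = (7.293223, 41.361926)
h = r sin θ − e = 41.361926 − 7 = 34.361926
x = r cos θ + √(L² − h²) = 7.293223 + √(29241.0 − 1180.7419) = 7.293223 + 167.511964 = 174.805187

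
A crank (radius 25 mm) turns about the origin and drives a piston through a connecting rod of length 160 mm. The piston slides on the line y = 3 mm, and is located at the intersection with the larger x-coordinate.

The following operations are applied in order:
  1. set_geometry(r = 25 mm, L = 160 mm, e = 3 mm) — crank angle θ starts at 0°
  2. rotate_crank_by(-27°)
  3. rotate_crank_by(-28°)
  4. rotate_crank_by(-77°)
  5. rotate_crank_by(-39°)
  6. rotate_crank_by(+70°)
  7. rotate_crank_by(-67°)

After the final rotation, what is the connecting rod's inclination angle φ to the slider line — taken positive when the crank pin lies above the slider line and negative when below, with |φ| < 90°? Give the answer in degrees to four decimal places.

-2.9369

set_geometry: r = 25 mm, L = 160 mm, e = 3 mm; θ ← 0°
rotate_crank_by(-27°): θ ← 0° -27° = -27°
rotate_crank_by(-28°): θ ← -27° -28° = -55°
rotate_crank_by(-77°): θ ← -55° -77° = -132°
rotate_crank_by(-39°): θ ← -132° -39° = -171°
rotate_crank_by(+70°): θ ← -171° +70° = -101°
rotate_crank_by(-67°): θ ← -101° -67° = -168°
crank pin P = (r cos θ, r sin θ) = (-24.453690, -5.197792)
h = r sin θ − e = -5.197792 − 3 = -8.197792
sin φ = h / L = -8.197792 / 160 = -0.05123620
φ = arcsin(-0.05123620) = -2.936904°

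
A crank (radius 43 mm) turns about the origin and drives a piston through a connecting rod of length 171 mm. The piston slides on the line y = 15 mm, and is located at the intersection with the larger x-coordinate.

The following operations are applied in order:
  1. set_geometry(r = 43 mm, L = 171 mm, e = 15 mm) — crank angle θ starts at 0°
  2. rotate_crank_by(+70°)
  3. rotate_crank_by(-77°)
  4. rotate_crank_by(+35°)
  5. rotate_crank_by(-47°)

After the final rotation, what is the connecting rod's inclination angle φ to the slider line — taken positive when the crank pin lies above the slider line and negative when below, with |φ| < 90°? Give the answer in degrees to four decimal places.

-9.7638

set_geometry: r = 43 mm, L = 171 mm, e = 15 mm; θ ← 0°
rotate_crank_by(+70°): θ ← 0° +70° = 70°
rotate_crank_by(-77°): θ ← 70° -77° = -7°
rotate_crank_by(+35°): θ ← -7° +35° = 28°
rotate_crank_by(-47°): θ ← 28° -47° = -19°
crank pin P = (r cos θ, r sin θ) = (40.657299, -13.999431)
h = r sin θ − e = -13.999431 − 15 = -28.999431
sin φ = h / L = -28.999431 / 171 = -0.16958731
φ = arcsin(-0.16958731) = -9.763825°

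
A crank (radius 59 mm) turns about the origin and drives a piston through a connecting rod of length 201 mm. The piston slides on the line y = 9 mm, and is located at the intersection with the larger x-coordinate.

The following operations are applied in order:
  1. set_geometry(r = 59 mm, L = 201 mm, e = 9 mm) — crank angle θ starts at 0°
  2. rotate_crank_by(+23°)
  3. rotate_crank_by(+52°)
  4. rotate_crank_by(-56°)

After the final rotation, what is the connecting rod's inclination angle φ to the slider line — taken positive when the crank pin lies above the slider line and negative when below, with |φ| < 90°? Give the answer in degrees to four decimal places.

set_geometry: r = 59 mm, L = 201 mm, e = 9 mm; θ ← 0°
rotate_crank_by(+23°): θ ← 0° +23° = 23°
rotate_crank_by(+52°): θ ← 23° +52° = 75°
rotate_crank_by(-56°): θ ← 75° -56° = 19°
crank pin P = (r cos θ, r sin θ) = (55.785596, 19.208521)
h = r sin θ − e = 19.208521 − 9 = 10.208521
sin φ = h / L = 10.208521 / 201 = 0.05078866
φ = arcsin(0.05078866) = 2.911228°

2.9112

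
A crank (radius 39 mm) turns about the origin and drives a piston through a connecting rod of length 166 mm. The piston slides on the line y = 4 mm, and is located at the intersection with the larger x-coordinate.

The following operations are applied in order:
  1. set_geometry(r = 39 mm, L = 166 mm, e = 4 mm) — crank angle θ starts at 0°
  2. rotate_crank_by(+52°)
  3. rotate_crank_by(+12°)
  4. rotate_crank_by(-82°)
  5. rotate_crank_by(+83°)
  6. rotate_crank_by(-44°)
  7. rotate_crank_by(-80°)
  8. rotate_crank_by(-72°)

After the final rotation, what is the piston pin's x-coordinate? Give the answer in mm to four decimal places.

set_geometry: r = 39 mm, L = 166 mm, e = 4 mm; θ ← 0°
rotate_crank_by(+52°): θ ← 0° +52° = 52°
rotate_crank_by(+12°): θ ← 52° +12° = 64°
rotate_crank_by(-82°): θ ← 64° -82° = -18°
rotate_crank_by(+83°): θ ← -18° +83° = 65°
rotate_crank_by(-44°): θ ← 65° -44° = 21°
rotate_crank_by(-80°): θ ← 21° -80° = -59°
rotate_crank_by(-72°): θ ← -59° -72° = -131°
crank pin P = (r cos θ, r sin θ) = (-25.586302, -29.433674)
h = r sin θ − e = -29.433674 − 4 = -33.433674
x = r cos θ + √(L² − h²) = -25.586302 + √(27556.0 − 1117.8105) = -25.586302 + 162.598246 = 137.011943

137.0119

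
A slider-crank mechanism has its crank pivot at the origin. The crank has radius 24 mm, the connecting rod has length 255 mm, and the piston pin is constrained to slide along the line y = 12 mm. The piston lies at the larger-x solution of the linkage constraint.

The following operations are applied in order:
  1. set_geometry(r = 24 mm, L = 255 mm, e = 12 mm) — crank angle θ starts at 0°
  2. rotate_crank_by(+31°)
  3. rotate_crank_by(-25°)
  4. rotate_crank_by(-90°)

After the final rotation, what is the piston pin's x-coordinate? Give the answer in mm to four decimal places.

set_geometry: r = 24 mm, L = 255 mm, e = 12 mm; θ ← 0°
rotate_crank_by(+31°): θ ← 0° +31° = 31°
rotate_crank_by(-25°): θ ← 31° -25° = 6°
rotate_crank_by(-90°): θ ← 6° -90° = -84°
crank pin P = (r cos θ, r sin θ) = (2.508683, -23.868525)
h = r sin θ − e = -23.868525 − 12 = -35.868525
x = r cos θ + √(L² − h²) = 2.508683 + √(65025.0 − 1286.5511) = 2.508683 + 252.464748 = 254.973431

254.9734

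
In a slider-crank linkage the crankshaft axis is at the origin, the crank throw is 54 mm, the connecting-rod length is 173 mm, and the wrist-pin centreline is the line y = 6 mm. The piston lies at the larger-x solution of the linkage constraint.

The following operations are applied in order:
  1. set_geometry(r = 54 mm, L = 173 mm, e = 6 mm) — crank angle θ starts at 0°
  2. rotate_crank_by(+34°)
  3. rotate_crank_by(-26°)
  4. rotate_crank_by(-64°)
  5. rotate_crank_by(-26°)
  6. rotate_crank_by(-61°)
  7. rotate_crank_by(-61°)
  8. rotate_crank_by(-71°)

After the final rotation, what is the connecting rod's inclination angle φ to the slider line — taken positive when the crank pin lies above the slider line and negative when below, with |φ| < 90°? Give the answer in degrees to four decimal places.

16.0376

set_geometry: r = 54 mm, L = 173 mm, e = 6 mm; θ ← 0°
rotate_crank_by(+34°): θ ← 0° +34° = 34°
rotate_crank_by(-26°): θ ← 34° -26° = 8°
rotate_crank_by(-64°): θ ← 8° -64° = -56°
rotate_crank_by(-26°): θ ← -56° -26° = -82°
rotate_crank_by(-61°): θ ← -82° -61° = -143°
rotate_crank_by(-61°): θ ← -143° -61° = -204°
rotate_crank_by(-71°): θ ← -204° -71° = -275°
crank pin P = (r cos θ, r sin θ) = (4.706410, 53.794514)
h = r sin θ − e = 53.794514 − 6 = 47.794514
sin φ = h / L = 47.794514 / 173 = 0.27626887
φ = arcsin(0.27626887) = 16.037645°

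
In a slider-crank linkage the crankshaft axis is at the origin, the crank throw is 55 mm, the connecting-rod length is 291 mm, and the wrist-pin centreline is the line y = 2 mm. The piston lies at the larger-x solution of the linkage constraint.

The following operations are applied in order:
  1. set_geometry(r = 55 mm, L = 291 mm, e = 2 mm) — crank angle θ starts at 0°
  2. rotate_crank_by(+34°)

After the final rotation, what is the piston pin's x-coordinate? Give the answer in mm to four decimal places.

set_geometry: r = 55 mm, L = 291 mm, e = 2 mm; θ ← 0°
rotate_crank_by(+34°): θ ← 0° +34° = 34°
crank pin P = (r cos θ, r sin θ) = (45.597066, 30.755610)
h = r sin θ − e = 30.755610 − 2 = 28.755610
x = r cos θ + √(L² − h²) = 45.597066 + √(84681.0 − 826.8851) = 45.597066 + 289.575750 = 335.172816

335.1728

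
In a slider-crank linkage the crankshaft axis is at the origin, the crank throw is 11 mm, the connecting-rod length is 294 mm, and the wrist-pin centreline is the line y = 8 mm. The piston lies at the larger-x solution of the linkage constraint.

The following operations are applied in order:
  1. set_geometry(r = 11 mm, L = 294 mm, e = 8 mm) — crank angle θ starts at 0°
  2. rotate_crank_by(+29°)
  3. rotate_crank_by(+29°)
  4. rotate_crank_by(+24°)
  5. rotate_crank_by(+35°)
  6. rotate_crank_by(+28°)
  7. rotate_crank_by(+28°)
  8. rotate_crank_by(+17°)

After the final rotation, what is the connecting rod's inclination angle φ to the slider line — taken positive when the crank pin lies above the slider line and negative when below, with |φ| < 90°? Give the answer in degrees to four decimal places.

-1.9317

set_geometry: r = 11 mm, L = 294 mm, e = 8 mm; θ ← 0°
rotate_crank_by(+29°): θ ← 0° +29° = 29°
rotate_crank_by(+29°): θ ← 29° +29° = 58°
rotate_crank_by(+24°): θ ← 58° +24° = 82°
rotate_crank_by(+35°): θ ← 82° +35° = 117°
rotate_crank_by(+28°): θ ← 117° +28° = 145°
rotate_crank_by(+28°): θ ← 145° +28° = 173°
rotate_crank_by(+17°): θ ← 173° +17° = 190°
crank pin P = (r cos θ, r sin θ) = (-10.832885, -1.910130)
h = r sin θ − e = -1.910130 − 8 = -9.910130
sin φ = h / L = -9.910130 / 294 = -0.03370793
φ = arcsin(-0.03370793) = -1.931688°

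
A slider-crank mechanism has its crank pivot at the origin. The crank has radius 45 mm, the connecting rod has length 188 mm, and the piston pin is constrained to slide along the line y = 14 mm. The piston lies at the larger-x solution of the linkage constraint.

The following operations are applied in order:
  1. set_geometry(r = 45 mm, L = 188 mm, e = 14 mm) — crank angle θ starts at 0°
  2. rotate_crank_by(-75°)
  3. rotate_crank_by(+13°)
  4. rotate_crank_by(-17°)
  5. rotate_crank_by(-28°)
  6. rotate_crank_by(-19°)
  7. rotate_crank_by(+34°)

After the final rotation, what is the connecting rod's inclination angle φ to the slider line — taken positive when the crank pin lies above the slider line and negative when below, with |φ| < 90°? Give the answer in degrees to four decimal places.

-18.2814

set_geometry: r = 45 mm, L = 188 mm, e = 14 mm; θ ← 0°
rotate_crank_by(-75°): θ ← 0° -75° = -75°
rotate_crank_by(+13°): θ ← -75° +13° = -62°
rotate_crank_by(-17°): θ ← -62° -17° = -79°
rotate_crank_by(-28°): θ ← -79° -28° = -107°
rotate_crank_by(-19°): θ ← -107° -19° = -126°
rotate_crank_by(+34°): θ ← -126° +34° = -92°
crank pin P = (r cos θ, r sin θ) = (-1.570477, -44.972587)
h = r sin θ − e = -44.972587 − 14 = -58.972587
sin φ = h / L = -58.972587 / 188 = -0.31368397
φ = arcsin(-0.31368397) = -18.281385°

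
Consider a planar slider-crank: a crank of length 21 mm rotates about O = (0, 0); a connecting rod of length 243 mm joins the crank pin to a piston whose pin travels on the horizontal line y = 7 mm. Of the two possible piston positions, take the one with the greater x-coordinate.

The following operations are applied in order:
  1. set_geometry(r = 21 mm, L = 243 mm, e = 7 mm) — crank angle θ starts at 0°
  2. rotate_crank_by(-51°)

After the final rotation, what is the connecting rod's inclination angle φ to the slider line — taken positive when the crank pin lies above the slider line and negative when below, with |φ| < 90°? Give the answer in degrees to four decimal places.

-5.5070

set_geometry: r = 21 mm, L = 243 mm, e = 7 mm; θ ← 0°
rotate_crank_by(-51°): θ ← 0° -51° = -51°
crank pin P = (r cos θ, r sin θ) = (13.215728, -16.320065)
h = r sin θ − e = -16.320065 − 7 = -23.320065
sin φ = h / L = -23.320065 / 243 = -0.09596735
φ = arcsin(-0.09596735) = -5.506999°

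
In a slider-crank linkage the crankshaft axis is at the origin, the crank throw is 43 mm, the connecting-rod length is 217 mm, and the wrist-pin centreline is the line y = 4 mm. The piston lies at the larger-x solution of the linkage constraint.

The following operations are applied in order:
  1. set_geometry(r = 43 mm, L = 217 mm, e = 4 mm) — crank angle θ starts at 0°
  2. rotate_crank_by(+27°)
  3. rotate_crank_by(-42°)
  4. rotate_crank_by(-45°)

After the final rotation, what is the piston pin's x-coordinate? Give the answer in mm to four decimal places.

set_geometry: r = 43 mm, L = 217 mm, e = 4 mm; θ ← 0°
rotate_crank_by(+27°): θ ← 0° +27° = 27°
rotate_crank_by(-42°): θ ← 27° -42° = -15°
rotate_crank_by(-45°): θ ← -15° -45° = -60°
crank pin P = (r cos θ, r sin θ) = (21.500000, -37.239092)
h = r sin θ − e = -37.239092 − 4 = -41.239092
x = r cos θ + √(L² − h²) = 21.500000 + √(47089.0 − 1700.6627) = 21.500000 + 213.045388 = 234.545388

234.5454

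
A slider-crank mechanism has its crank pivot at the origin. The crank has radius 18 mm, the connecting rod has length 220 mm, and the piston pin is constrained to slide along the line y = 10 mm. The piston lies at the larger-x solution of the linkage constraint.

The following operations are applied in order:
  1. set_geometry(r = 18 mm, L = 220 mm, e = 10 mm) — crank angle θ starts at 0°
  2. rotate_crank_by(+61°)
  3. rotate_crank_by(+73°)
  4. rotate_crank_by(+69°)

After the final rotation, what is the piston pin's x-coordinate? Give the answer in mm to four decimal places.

202.7705

set_geometry: r = 18 mm, L = 220 mm, e = 10 mm; θ ← 0°
rotate_crank_by(+61°): θ ← 0° +61° = 61°
rotate_crank_by(+73°): θ ← 61° +73° = 134°
rotate_crank_by(+69°): θ ← 134° +69° = 203°
crank pin P = (r cos θ, r sin θ) = (-16.569087, -7.033160)
h = r sin θ − e = -7.033160 − 10 = -17.033160
x = r cos θ + √(L² − h²) = -16.569087 + √(48400.0 − 290.1286) = -16.569087 + 219.339626 = 202.770538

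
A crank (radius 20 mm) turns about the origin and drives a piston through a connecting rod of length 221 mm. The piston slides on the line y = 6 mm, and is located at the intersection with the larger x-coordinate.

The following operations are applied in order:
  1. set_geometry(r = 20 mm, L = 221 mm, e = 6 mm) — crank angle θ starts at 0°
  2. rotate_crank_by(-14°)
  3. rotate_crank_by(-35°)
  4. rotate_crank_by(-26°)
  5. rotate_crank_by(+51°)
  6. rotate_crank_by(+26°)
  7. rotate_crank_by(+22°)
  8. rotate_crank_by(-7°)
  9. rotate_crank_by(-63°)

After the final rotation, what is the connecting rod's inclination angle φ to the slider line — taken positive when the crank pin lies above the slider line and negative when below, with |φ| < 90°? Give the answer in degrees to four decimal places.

-5.2929

set_geometry: r = 20 mm, L = 221 mm, e = 6 mm; θ ← 0°
rotate_crank_by(-14°): θ ← 0° -14° = -14°
rotate_crank_by(-35°): θ ← -14° -35° = -49°
rotate_crank_by(-26°): θ ← -49° -26° = -75°
rotate_crank_by(+51°): θ ← -75° +51° = -24°
rotate_crank_by(+26°): θ ← -24° +26° = 2°
rotate_crank_by(+22°): θ ← 2° +22° = 24°
rotate_crank_by(-7°): θ ← 24° -7° = 17°
rotate_crank_by(-63°): θ ← 17° -63° = -46°
crank pin P = (r cos θ, r sin θ) = (13.893167, -14.386796)
h = r sin θ − e = -14.386796 − 6 = -20.386796
sin φ = h / L = -20.386796 / 221 = -0.09224795
φ = arcsin(-0.09224795) = -5.292943°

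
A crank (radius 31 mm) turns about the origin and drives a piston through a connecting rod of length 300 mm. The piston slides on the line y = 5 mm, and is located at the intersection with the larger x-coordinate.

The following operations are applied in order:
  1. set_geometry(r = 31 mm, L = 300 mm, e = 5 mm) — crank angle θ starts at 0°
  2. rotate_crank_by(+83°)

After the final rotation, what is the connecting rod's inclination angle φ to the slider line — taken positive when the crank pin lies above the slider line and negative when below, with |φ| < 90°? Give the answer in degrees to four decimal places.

set_geometry: r = 31 mm, L = 300 mm, e = 5 mm; θ ← 0°
rotate_crank_by(+83°): θ ← 0° +83° = 83°
crank pin P = (r cos θ, r sin θ) = (3.777950, 30.768931)
h = r sin θ − e = 30.768931 − 5 = 25.768931
sin φ = h / L = 25.768931 / 300 = 0.08589644
φ = arcsin(0.08589644) = 4.927575°

4.9276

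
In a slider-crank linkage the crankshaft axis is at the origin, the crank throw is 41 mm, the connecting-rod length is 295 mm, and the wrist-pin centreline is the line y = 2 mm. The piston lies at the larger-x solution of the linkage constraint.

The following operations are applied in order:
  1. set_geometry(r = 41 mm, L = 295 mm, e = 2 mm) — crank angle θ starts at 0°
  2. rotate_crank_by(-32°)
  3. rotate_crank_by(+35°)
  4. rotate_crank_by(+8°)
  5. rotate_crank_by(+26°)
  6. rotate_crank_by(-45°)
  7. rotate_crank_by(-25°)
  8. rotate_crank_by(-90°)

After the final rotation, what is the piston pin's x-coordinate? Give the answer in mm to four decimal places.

270.4173

set_geometry: r = 41 mm, L = 295 mm, e = 2 mm; θ ← 0°
rotate_crank_by(-32°): θ ← 0° -32° = -32°
rotate_crank_by(+35°): θ ← -32° +35° = 3°
rotate_crank_by(+8°): θ ← 3° +8° = 11°
rotate_crank_by(+26°): θ ← 11° +26° = 37°
rotate_crank_by(-45°): θ ← 37° -45° = -8°
rotate_crank_by(-25°): θ ← -8° -25° = -33°
rotate_crank_by(-90°): θ ← -33° -90° = -123°
crank pin P = (r cos θ, r sin θ) = (-22.330200, -34.385493)
h = r sin θ − e = -34.385493 − 2 = -36.385493
x = r cos θ + √(L² − h²) = -22.330200 + √(87025.0 − 1323.9041) = -22.330200 + 292.747495 = 270.417295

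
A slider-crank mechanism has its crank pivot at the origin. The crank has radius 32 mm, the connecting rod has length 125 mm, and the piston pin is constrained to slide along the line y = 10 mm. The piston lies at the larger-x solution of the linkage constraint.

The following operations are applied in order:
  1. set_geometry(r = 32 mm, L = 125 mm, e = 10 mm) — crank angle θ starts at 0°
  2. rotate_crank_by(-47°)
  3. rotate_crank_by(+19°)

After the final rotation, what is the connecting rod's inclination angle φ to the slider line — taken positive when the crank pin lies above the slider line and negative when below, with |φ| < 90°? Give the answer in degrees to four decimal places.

set_geometry: r = 32 mm, L = 125 mm, e = 10 mm; θ ← 0°
rotate_crank_by(-47°): θ ← 0° -47° = -47°
rotate_crank_by(+19°): θ ← -47° +19° = -28°
crank pin P = (r cos θ, r sin θ) = (28.254323, -15.023090)
h = r sin θ − e = -15.023090 − 10 = -25.023090
sin φ = h / L = -25.023090 / 125 = -0.20018472
φ = arcsin(-0.20018472) = -11.547761°

-11.5478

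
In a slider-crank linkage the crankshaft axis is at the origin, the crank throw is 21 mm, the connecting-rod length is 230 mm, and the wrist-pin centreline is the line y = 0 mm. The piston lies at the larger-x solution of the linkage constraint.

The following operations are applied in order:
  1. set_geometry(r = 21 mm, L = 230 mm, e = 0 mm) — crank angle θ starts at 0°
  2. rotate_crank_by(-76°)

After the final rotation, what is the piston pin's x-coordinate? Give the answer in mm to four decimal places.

234.1760

set_geometry: r = 21 mm, L = 230 mm, e = 0 mm; θ ← 0°
rotate_crank_by(-76°): θ ← 0° -76° = -76°
crank pin P = (r cos θ, r sin θ) = (5.080360, -20.376210)
h = r sin θ − e = -20.376210 − 0 = -20.376210
x = r cos θ + √(L² − h²) = 5.080360 + √(52900.0 − 415.1899) = 5.080360 + 229.095635 = 234.175995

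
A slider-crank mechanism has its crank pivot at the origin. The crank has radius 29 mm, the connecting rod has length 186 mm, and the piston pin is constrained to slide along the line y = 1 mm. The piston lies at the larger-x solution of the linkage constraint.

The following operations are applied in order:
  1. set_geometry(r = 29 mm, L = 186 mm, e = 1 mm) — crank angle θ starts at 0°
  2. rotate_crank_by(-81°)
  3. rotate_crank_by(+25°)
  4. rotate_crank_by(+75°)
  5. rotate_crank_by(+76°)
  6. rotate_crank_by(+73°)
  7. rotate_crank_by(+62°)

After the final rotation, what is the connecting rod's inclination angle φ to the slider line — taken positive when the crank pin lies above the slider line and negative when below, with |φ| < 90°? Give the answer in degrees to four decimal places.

-7.1700

set_geometry: r = 29 mm, L = 186 mm, e = 1 mm; θ ← 0°
rotate_crank_by(-81°): θ ← 0° -81° = -81°
rotate_crank_by(+25°): θ ← -81° +25° = -56°
rotate_crank_by(+75°): θ ← -56° +75° = 19°
rotate_crank_by(+76°): θ ← 19° +76° = 95°
rotate_crank_by(+73°): θ ← 95° +73° = 168°
rotate_crank_by(+62°): θ ← 168° +62° = 230°
crank pin P = (r cos θ, r sin θ) = (-18.640841, -22.215289)
h = r sin θ − e = -22.215289 − 1 = -23.215289
sin φ = h / L = -23.215289 / 186 = -0.12481338
φ = arcsin(-0.12481338) = -7.169979°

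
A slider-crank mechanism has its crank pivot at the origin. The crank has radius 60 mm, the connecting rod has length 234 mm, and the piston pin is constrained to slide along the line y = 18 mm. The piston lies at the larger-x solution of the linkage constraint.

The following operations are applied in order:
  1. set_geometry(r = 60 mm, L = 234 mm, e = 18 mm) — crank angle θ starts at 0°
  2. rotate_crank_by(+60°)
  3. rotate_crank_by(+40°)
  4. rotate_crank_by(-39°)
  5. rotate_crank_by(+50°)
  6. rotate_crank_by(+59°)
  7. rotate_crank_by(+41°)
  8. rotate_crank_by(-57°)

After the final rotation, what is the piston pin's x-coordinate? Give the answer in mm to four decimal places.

set_geometry: r = 60 mm, L = 234 mm, e = 18 mm; θ ← 0°
rotate_crank_by(+60°): θ ← 0° +60° = 60°
rotate_crank_by(+40°): θ ← 60° +40° = 100°
rotate_crank_by(-39°): θ ← 100° -39° = 61°
rotate_crank_by(+50°): θ ← 61° +50° = 111°
rotate_crank_by(+59°): θ ← 111° +59° = 170°
rotate_crank_by(+41°): θ ← 170° +41° = 211°
rotate_crank_by(-57°): θ ← 211° -57° = 154°
crank pin P = (r cos θ, r sin θ) = (-53.927643, 26.302269)
h = r sin θ − e = 26.302269 − 18 = 8.302269
x = r cos θ + √(L² − h²) = -53.927643 + √(54756.0 − 68.9277) = -53.927643 + 233.852672 = 179.925030

179.9250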